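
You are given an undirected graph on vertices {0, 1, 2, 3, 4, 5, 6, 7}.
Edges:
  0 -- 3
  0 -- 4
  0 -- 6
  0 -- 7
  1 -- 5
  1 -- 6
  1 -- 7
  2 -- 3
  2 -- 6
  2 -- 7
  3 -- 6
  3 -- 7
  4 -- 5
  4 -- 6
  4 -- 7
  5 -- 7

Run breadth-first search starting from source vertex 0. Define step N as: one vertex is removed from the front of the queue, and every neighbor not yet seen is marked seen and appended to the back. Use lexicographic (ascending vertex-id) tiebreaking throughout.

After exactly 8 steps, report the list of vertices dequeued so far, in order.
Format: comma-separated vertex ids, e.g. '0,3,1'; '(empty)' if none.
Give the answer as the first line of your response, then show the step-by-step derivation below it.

0,3,4,6,7,2,5,1

step 1: dequeue 0; queue=[3,4,6,7]; order=0
step 2: dequeue 3; queue=[4,6,7,2]; order=0,3
step 3: dequeue 4; queue=[6,7,2,5]; order=0,3,4
step 4: dequeue 6; queue=[7,2,5,1]; order=0,3,4,6
step 5: dequeue 7; queue=[2,5,1]; order=0,3,4,6,7
step 6: dequeue 2; queue=[5,1]; order=0,3,4,6,7,2
step 7: dequeue 5; queue=[1]; order=0,3,4,6,7,2,5
step 8: dequeue 1; queue=[(empty)]; order=0,3,4,6,7,2,5,1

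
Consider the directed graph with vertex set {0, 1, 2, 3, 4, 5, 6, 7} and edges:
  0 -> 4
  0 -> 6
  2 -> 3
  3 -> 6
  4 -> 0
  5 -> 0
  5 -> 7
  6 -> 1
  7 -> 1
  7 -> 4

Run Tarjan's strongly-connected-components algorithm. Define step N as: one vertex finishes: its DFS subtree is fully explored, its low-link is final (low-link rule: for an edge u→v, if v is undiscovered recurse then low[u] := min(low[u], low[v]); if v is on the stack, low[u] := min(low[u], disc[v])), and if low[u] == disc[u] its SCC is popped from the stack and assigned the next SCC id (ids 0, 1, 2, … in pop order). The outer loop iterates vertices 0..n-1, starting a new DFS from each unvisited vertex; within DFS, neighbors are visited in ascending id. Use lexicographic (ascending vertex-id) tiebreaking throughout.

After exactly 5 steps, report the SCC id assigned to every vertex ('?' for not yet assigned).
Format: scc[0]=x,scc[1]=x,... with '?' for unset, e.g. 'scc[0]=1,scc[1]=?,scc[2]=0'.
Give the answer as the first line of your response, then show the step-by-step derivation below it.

scc[0]=2,scc[1]=0,scc[2]=?,scc[3]=3,scc[4]=2,scc[5]=?,scc[6]=1,scc[7]=?

step 1: low=(low[0]=0,low[1]=?,low[2]=?,low[3]=?,low[4]=0,low[5]=?,low[6]=?,low[7]=?); scc=(scc[0]=?,scc[1]=?,scc[2]=?,scc[3]=?,scc[4]=?,scc[5]=?,scc[6]=?,scc[7]=?)
step 2: low=(low[0]=0,low[1]=3,low[2]=?,low[3]=?,low[4]=0,low[5]=?,low[6]=2,low[7]=?); scc=(scc[0]=?,scc[1]=0,scc[2]=?,scc[3]=?,scc[4]=?,scc[5]=?,scc[6]=?,scc[7]=?)
step 3: low=(low[0]=0,low[1]=3,low[2]=?,low[3]=?,low[4]=0,low[5]=?,low[6]=2,low[7]=?); scc=(scc[0]=?,scc[1]=0,scc[2]=?,scc[3]=?,scc[4]=?,scc[5]=?,scc[6]=1,scc[7]=?)
step 4: low=(low[0]=0,low[1]=3,low[2]=?,low[3]=?,low[4]=0,low[5]=?,low[6]=2,low[7]=?); scc=(scc[0]=2,scc[1]=0,scc[2]=?,scc[3]=?,scc[4]=2,scc[5]=?,scc[6]=1,scc[7]=?)
step 5: low=(low[0]=0,low[1]=3,low[2]=4,low[3]=5,low[4]=0,low[5]=?,low[6]=2,low[7]=?); scc=(scc[0]=2,scc[1]=0,scc[2]=?,scc[3]=3,scc[4]=2,scc[5]=?,scc[6]=1,scc[7]=?)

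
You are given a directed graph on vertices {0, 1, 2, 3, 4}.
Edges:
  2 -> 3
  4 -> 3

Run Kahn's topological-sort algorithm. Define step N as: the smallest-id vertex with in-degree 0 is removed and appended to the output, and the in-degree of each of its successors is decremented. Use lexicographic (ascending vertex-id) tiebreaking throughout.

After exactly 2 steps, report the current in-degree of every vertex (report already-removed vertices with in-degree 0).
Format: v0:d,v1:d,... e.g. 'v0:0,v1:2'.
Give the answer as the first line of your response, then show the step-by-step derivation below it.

v0:0,v1:0,v2:0,v3:2,v4:0

step 1: output 0; order=[0]; indeg=(0,0,0,2,0)
step 2: output 1; order=[0,1]; indeg=(0,0,0,2,0)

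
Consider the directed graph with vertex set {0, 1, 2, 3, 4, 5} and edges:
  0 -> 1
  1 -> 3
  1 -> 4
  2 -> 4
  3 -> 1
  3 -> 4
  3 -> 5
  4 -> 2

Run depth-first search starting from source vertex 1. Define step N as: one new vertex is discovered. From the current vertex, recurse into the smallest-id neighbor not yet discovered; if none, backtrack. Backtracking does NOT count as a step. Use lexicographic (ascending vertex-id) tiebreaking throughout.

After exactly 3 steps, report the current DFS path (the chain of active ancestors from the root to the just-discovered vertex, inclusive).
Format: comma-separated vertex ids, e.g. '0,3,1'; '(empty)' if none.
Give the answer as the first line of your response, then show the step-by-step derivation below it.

1,3,4

step 1: discover 1; path=1; order=1
step 2: discover 3; path=1>3; order=1,3
step 3: discover 4; path=1>3>4; order=1,3,4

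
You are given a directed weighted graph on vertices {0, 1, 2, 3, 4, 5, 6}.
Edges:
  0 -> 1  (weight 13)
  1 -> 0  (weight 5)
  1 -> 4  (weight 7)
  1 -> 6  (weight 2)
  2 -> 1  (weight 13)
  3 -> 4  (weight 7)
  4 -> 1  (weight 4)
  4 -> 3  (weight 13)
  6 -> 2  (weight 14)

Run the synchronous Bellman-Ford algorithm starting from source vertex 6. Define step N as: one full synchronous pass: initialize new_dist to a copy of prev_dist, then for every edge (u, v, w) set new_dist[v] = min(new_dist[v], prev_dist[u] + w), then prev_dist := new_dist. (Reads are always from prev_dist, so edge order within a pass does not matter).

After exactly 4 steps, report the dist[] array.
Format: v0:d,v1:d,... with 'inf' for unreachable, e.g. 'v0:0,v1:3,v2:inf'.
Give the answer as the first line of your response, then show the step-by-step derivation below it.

v0:32,v1:27,v2:14,v3:47,v4:34,v5:inf,v6:0

step 1: dist = v0:inf,v1:inf,v2:14,v3:inf,v4:inf,v5:inf,v6:0
step 2: dist = v0:inf,v1:27,v2:14,v3:inf,v4:inf,v5:inf,v6:0
step 3: dist = v0:32,v1:27,v2:14,v3:inf,v4:34,v5:inf,v6:0
step 4: dist = v0:32,v1:27,v2:14,v3:47,v4:34,v5:inf,v6:0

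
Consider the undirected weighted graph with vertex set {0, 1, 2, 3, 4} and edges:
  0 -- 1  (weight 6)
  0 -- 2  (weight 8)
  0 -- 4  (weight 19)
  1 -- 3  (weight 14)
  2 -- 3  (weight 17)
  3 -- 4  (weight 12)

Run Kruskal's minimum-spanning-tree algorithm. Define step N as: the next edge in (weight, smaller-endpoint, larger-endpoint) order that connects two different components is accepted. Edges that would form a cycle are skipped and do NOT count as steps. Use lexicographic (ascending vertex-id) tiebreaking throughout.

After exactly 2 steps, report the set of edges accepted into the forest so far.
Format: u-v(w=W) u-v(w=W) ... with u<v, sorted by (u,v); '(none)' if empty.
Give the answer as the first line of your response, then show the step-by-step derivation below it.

0-1(w=6) 0-2(w=8)

step 1: add edge 0-1 (w=6); MST = {0-1(w=6)}
step 2: add edge 0-2 (w=8); MST = {0-1(w=6) 0-2(w=8)}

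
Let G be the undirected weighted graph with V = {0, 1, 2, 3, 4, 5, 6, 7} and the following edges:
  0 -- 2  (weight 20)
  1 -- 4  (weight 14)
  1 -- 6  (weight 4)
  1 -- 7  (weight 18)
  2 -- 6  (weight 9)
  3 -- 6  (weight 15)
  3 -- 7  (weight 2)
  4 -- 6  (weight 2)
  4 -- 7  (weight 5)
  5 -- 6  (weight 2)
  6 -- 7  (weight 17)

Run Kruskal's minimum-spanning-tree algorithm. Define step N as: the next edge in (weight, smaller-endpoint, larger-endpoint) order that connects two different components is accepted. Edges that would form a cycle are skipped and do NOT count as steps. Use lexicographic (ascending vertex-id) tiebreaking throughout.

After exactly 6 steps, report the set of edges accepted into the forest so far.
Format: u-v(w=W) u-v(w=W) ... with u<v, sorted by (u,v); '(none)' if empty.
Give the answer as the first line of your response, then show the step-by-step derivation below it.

1-6(w=4) 2-6(w=9) 3-7(w=2) 4-6(w=2) 4-7(w=5) 5-6(w=2)

step 1: add edge 3-7 (w=2); MST = {3-7(w=2)}
step 2: add edge 4-6 (w=2); MST = {3-7(w=2) 4-6(w=2)}
step 3: add edge 5-6 (w=2); MST = {3-7(w=2) 4-6(w=2) 5-6(w=2)}
step 4: add edge 1-6 (w=4); MST = {1-6(w=4) 3-7(w=2) 4-6(w=2) 5-6(w=2)}
step 5: add edge 4-7 (w=5); MST = {1-6(w=4) 3-7(w=2) 4-6(w=2) 4-7(w=5) 5-6(w=2)}
step 6: add edge 2-6 (w=9); MST = {1-6(w=4) 2-6(w=9) 3-7(w=2) 4-6(w=2) 4-7(w=5) 5-6(w=2)}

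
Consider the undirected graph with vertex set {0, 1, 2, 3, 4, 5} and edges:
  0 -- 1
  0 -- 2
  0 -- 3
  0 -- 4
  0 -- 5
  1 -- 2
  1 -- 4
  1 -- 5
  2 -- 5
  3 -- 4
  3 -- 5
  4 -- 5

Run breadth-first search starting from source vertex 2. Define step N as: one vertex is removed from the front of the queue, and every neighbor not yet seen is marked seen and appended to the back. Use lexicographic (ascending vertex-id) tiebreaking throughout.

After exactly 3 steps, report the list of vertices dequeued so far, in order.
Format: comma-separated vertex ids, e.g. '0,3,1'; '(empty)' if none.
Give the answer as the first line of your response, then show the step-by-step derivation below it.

2,0,1

step 1: dequeue 2; queue=[0,1,5]; order=2
step 2: dequeue 0; queue=[1,5,3,4]; order=2,0
step 3: dequeue 1; queue=[5,3,4]; order=2,0,1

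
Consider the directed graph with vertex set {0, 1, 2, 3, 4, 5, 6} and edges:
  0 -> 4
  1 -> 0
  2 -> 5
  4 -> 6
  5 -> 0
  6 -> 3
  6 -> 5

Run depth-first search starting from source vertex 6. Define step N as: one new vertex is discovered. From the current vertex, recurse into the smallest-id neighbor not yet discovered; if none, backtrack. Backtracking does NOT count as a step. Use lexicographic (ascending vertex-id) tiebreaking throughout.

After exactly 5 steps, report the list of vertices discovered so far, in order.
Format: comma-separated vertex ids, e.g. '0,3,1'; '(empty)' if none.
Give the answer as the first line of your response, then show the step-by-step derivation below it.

6,3,5,0,4

step 1: discover 6; path=6; order=6
step 2: discover 3; path=6>3; order=6,3
step 3: discover 5; path=6>5; order=6,3,5
step 4: discover 0; path=6>5>0; order=6,3,5,0
step 5: discover 4; path=6>5>0>4; order=6,3,5,0,4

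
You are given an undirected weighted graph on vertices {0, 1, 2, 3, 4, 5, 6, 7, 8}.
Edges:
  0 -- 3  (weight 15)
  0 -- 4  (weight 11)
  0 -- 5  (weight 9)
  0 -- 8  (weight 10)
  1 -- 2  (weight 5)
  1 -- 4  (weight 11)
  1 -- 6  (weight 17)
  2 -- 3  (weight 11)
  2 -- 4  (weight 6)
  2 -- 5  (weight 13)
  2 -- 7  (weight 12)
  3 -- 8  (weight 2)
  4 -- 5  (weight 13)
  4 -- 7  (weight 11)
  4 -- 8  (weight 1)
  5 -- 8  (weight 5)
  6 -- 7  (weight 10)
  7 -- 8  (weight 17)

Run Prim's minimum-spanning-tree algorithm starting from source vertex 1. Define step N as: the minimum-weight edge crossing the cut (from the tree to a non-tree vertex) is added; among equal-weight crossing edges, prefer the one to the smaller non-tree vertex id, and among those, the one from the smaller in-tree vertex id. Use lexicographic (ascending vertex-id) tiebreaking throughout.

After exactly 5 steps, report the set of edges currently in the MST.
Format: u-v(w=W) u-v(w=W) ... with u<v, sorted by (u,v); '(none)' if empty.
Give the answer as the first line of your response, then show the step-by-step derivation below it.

1-2(w=5) 2-4(w=6) 3-8(w=2) 4-8(w=1) 5-8(w=5)

step 1: add edge 1-2 (w=5); MST = {1-2(w=5)}
step 2: add edge 2-4 (w=6); MST = {1-2(w=5) 2-4(w=6)}
step 3: add edge 4-8 (w=1); MST = {1-2(w=5) 2-4(w=6) 4-8(w=1)}
step 4: add edge 3-8 (w=2); MST = {1-2(w=5) 2-4(w=6) 3-8(w=2) 4-8(w=1)}
step 5: add edge 5-8 (w=5); MST = {1-2(w=5) 2-4(w=6) 3-8(w=2) 4-8(w=1) 5-8(w=5)}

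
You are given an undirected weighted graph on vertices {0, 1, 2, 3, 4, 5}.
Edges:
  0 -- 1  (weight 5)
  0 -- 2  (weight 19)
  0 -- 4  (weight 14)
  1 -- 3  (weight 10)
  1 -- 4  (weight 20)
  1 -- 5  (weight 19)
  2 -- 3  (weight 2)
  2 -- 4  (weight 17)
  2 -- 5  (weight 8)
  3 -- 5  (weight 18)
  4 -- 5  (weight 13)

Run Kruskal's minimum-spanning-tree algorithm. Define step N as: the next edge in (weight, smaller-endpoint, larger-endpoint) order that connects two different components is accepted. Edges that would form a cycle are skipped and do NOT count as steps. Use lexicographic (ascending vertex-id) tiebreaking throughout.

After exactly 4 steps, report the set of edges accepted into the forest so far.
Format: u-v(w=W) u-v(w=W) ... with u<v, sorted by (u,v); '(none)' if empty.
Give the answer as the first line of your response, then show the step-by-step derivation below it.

0-1(w=5) 1-3(w=10) 2-3(w=2) 2-5(w=8)

step 1: add edge 2-3 (w=2); MST = {2-3(w=2)}
step 2: add edge 0-1 (w=5); MST = {0-1(w=5) 2-3(w=2)}
step 3: add edge 2-5 (w=8); MST = {0-1(w=5) 2-3(w=2) 2-5(w=8)}
step 4: add edge 1-3 (w=10); MST = {0-1(w=5) 1-3(w=10) 2-3(w=2) 2-5(w=8)}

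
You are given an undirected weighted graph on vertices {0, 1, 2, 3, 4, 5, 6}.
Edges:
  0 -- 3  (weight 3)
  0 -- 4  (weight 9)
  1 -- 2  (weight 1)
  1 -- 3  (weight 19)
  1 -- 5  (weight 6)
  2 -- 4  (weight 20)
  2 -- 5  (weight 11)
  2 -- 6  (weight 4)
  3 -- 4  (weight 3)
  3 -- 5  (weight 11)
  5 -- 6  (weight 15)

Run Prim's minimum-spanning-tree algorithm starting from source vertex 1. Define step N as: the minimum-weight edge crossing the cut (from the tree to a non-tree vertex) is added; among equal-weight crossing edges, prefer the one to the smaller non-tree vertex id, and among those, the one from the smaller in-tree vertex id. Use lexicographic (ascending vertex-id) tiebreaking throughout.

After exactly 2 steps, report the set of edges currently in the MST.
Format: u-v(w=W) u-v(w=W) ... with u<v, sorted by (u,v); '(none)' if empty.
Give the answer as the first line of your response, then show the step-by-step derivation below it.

1-2(w=1) 2-6(w=4)

step 1: add edge 1-2 (w=1); MST = {1-2(w=1)}
step 2: add edge 2-6 (w=4); MST = {1-2(w=1) 2-6(w=4)}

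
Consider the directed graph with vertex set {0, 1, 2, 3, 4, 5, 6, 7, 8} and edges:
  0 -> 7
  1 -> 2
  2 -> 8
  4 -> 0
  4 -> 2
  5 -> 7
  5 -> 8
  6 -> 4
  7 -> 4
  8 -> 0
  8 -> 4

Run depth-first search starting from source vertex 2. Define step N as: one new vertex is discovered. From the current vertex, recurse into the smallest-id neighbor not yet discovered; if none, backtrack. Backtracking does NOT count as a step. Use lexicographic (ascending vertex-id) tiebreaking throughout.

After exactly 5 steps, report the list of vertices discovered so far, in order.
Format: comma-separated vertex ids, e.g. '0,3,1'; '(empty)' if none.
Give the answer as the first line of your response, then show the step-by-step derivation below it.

2,8,0,7,4

step 1: discover 2; path=2; order=2
step 2: discover 8; path=2>8; order=2,8
step 3: discover 0; path=2>8>0; order=2,8,0
step 4: discover 7; path=2>8>0>7; order=2,8,0,7
step 5: discover 4; path=2>8>0>7>4; order=2,8,0,7,4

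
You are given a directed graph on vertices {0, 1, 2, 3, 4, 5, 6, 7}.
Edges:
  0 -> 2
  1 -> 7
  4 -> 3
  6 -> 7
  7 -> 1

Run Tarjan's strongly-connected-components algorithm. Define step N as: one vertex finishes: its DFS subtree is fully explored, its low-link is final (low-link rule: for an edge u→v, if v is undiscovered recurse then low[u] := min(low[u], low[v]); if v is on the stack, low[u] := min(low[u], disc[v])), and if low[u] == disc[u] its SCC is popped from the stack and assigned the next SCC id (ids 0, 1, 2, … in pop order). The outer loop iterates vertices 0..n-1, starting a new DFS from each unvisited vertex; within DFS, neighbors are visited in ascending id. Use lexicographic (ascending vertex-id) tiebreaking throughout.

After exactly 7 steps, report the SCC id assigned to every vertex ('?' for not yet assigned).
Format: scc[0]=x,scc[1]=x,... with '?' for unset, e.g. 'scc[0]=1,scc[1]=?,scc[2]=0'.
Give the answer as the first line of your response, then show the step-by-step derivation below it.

scc[0]=1,scc[1]=2,scc[2]=0,scc[3]=3,scc[4]=4,scc[5]=5,scc[6]=?,scc[7]=2

step 1: low=(low[0]=0,low[1]=?,low[2]=1,low[3]=?,low[4]=?,low[5]=?,low[6]=?,low[7]=?); scc=(scc[0]=?,scc[1]=?,scc[2]=0,scc[3]=?,scc[4]=?,scc[5]=?,scc[6]=?,scc[7]=?)
step 2: low=(low[0]=0,low[1]=?,low[2]=1,low[3]=?,low[4]=?,low[5]=?,low[6]=?,low[7]=?); scc=(scc[0]=1,scc[1]=?,scc[2]=0,scc[3]=?,scc[4]=?,scc[5]=?,scc[6]=?,scc[7]=?)
step 3: low=(low[0]=0,low[1]=2,low[2]=1,low[3]=?,low[4]=?,low[5]=?,low[6]=?,low[7]=2); scc=(scc[0]=1,scc[1]=?,scc[2]=0,scc[3]=?,scc[4]=?,scc[5]=?,scc[6]=?,scc[7]=?)
step 4: low=(low[0]=0,low[1]=2,low[2]=1,low[3]=?,low[4]=?,low[5]=?,low[6]=?,low[7]=2); scc=(scc[0]=1,scc[1]=2,scc[2]=0,scc[3]=?,scc[4]=?,scc[5]=?,scc[6]=?,scc[7]=2)
step 5: low=(low[0]=0,low[1]=2,low[2]=1,low[3]=4,low[4]=?,low[5]=?,low[6]=?,low[7]=2); scc=(scc[0]=1,scc[1]=2,scc[2]=0,scc[3]=3,scc[4]=?,scc[5]=?,scc[6]=?,scc[7]=2)
step 6: low=(low[0]=0,low[1]=2,low[2]=1,low[3]=4,low[4]=5,low[5]=?,low[6]=?,low[7]=2); scc=(scc[0]=1,scc[1]=2,scc[2]=0,scc[3]=3,scc[4]=4,scc[5]=?,scc[6]=?,scc[7]=2)
step 7: low=(low[0]=0,low[1]=2,low[2]=1,low[3]=4,low[4]=5,low[5]=6,low[6]=?,low[7]=2); scc=(scc[0]=1,scc[1]=2,scc[2]=0,scc[3]=3,scc[4]=4,scc[5]=5,scc[6]=?,scc[7]=2)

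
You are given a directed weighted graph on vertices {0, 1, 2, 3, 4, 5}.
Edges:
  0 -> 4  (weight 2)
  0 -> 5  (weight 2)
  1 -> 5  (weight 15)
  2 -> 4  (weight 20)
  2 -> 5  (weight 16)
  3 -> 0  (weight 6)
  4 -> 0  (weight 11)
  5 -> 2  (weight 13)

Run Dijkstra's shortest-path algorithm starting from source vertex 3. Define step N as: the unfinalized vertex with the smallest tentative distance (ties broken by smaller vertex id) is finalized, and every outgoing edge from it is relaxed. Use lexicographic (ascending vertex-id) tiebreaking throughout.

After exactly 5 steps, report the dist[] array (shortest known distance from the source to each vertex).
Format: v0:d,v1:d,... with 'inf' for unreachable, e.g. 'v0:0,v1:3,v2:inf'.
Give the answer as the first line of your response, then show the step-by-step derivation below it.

v0:6,v1:inf,v2:21,v3:0,v4:8,v5:8

step 1: dist = v0:6,v1:inf,v2:inf,v3:0,v4:inf,v5:inf
step 2: dist = v0:6,v1:inf,v2:inf,v3:0,v4:8,v5:8
step 3: dist = v0:6,v1:inf,v2:inf,v3:0,v4:8,v5:8
step 4: dist = v0:6,v1:inf,v2:21,v3:0,v4:8,v5:8
step 5: dist = v0:6,v1:inf,v2:21,v3:0,v4:8,v5:8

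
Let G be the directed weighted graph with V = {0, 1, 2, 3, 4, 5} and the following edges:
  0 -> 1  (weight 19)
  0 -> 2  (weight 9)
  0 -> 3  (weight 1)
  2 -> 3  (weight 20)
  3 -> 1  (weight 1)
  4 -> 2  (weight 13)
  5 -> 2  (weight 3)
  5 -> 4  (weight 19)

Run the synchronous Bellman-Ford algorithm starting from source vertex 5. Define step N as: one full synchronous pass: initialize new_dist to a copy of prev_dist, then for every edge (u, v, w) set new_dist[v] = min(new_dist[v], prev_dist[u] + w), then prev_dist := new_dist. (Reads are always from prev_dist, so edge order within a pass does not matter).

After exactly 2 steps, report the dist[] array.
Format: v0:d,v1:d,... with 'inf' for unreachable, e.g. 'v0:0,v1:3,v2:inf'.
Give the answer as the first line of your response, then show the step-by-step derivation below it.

v0:inf,v1:inf,v2:3,v3:23,v4:19,v5:0

step 1: dist = v0:inf,v1:inf,v2:3,v3:inf,v4:19,v5:0
step 2: dist = v0:inf,v1:inf,v2:3,v3:23,v4:19,v5:0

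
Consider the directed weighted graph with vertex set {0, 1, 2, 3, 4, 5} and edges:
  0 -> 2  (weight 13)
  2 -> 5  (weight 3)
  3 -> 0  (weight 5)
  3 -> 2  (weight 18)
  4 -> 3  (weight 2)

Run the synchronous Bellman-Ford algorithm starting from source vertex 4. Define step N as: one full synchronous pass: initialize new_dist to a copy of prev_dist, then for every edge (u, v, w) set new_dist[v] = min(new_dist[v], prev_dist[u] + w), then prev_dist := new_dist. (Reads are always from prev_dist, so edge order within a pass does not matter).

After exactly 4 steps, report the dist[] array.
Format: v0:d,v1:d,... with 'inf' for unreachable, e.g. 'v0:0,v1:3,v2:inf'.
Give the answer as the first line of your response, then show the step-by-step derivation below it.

v0:7,v1:inf,v2:20,v3:2,v4:0,v5:23

step 1: dist = v0:inf,v1:inf,v2:inf,v3:2,v4:0,v5:inf
step 2: dist = v0:7,v1:inf,v2:20,v3:2,v4:0,v5:inf
step 3: dist = v0:7,v1:inf,v2:20,v3:2,v4:0,v5:23
step 4: dist = v0:7,v1:inf,v2:20,v3:2,v4:0,v5:23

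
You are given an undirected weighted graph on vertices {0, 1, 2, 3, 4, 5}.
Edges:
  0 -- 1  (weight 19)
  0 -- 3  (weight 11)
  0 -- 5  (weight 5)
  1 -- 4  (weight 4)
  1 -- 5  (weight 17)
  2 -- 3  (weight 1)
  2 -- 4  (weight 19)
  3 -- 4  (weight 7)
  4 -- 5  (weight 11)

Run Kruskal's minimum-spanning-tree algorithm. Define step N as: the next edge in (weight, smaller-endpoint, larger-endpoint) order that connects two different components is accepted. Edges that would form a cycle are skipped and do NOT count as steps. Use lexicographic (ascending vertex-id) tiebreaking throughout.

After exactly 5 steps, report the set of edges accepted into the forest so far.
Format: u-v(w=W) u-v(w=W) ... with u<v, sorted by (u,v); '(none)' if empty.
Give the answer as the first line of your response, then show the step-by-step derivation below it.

0-3(w=11) 0-5(w=5) 1-4(w=4) 2-3(w=1) 3-4(w=7)

step 1: add edge 2-3 (w=1); MST = {2-3(w=1)}
step 2: add edge 1-4 (w=4); MST = {1-4(w=4) 2-3(w=1)}
step 3: add edge 0-5 (w=5); MST = {0-5(w=5) 1-4(w=4) 2-3(w=1)}
step 4: add edge 3-4 (w=7); MST = {0-5(w=5) 1-4(w=4) 2-3(w=1) 3-4(w=7)}
step 5: add edge 0-3 (w=11); MST = {0-3(w=11) 0-5(w=5) 1-4(w=4) 2-3(w=1) 3-4(w=7)}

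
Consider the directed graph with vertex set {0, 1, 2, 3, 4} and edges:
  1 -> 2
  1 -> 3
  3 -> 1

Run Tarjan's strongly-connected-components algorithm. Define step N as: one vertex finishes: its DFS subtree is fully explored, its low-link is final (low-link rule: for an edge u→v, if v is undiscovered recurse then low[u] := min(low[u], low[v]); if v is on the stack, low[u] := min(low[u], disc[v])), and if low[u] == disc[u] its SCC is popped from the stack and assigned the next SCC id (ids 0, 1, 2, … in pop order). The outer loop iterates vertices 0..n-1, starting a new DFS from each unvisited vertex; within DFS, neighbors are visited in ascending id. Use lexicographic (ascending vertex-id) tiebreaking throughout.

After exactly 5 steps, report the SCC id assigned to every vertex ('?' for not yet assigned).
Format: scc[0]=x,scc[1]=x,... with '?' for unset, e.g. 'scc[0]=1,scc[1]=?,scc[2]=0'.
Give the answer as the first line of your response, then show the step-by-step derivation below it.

scc[0]=0,scc[1]=2,scc[2]=1,scc[3]=2,scc[4]=3

step 1: low=(low[0]=0,low[1]=?,low[2]=?,low[3]=?,low[4]=?); scc=(scc[0]=0,scc[1]=?,scc[2]=?,scc[3]=?,scc[4]=?)
step 2: low=(low[0]=0,low[1]=1,low[2]=2,low[3]=?,low[4]=?); scc=(scc[0]=0,scc[1]=?,scc[2]=1,scc[3]=?,scc[4]=?)
step 3: low=(low[0]=0,low[1]=1,low[2]=2,low[3]=1,low[4]=?); scc=(scc[0]=0,scc[1]=?,scc[2]=1,scc[3]=?,scc[4]=?)
step 4: low=(low[0]=0,low[1]=1,low[2]=2,low[3]=1,low[4]=?); scc=(scc[0]=0,scc[1]=2,scc[2]=1,scc[3]=2,scc[4]=?)
step 5: low=(low[0]=0,low[1]=1,low[2]=2,low[3]=1,low[4]=4); scc=(scc[0]=0,scc[1]=2,scc[2]=1,scc[3]=2,scc[4]=3)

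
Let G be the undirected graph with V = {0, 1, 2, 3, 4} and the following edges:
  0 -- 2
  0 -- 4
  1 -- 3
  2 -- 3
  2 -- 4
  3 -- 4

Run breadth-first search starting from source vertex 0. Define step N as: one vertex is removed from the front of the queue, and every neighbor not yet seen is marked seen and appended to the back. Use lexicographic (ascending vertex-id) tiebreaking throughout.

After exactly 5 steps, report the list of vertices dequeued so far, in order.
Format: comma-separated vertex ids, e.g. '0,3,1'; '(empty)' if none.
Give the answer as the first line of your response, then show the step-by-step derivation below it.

0,2,4,3,1

step 1: dequeue 0; queue=[2,4]; order=0
step 2: dequeue 2; queue=[4,3]; order=0,2
step 3: dequeue 4; queue=[3]; order=0,2,4
step 4: dequeue 3; queue=[1]; order=0,2,4,3
step 5: dequeue 1; queue=[(empty)]; order=0,2,4,3,1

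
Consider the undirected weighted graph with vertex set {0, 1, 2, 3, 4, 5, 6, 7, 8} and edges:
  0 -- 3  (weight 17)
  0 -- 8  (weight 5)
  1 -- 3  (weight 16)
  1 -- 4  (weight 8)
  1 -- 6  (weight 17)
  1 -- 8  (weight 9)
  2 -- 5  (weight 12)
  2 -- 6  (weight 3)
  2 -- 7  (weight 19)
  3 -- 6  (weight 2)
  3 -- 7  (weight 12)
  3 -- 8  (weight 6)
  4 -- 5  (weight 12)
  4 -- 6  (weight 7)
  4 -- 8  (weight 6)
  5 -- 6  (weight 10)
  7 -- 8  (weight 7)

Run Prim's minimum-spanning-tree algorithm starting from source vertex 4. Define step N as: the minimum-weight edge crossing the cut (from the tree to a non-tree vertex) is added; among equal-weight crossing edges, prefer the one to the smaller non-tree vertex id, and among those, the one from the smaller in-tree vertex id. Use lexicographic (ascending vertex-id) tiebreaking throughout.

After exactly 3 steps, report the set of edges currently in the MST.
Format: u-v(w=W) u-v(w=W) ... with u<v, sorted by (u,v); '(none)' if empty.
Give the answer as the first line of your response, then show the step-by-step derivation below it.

0-8(w=5) 3-8(w=6) 4-8(w=6)

step 1: add edge 4-8 (w=6); MST = {4-8(w=6)}
step 2: add edge 0-8 (w=5); MST = {0-8(w=5) 4-8(w=6)}
step 3: add edge 3-8 (w=6); MST = {0-8(w=5) 3-8(w=6) 4-8(w=6)}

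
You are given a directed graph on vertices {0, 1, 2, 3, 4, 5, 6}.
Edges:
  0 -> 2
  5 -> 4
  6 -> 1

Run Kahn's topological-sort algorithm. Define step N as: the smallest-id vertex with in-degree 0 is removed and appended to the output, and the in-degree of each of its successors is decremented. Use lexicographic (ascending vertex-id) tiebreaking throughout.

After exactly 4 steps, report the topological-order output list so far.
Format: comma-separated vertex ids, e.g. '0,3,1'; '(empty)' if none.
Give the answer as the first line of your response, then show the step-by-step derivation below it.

0,2,3,5

step 1: output 0; order=[0]; indeg=(0,1,0,0,1,0,0)
step 2: output 2; order=[0,2]; indeg=(0,1,0,0,1,0,0)
step 3: output 3; order=[0,2,3]; indeg=(0,1,0,0,1,0,0)
step 4: output 5; order=[0,2,3,5]; indeg=(0,1,0,0,0,0,0)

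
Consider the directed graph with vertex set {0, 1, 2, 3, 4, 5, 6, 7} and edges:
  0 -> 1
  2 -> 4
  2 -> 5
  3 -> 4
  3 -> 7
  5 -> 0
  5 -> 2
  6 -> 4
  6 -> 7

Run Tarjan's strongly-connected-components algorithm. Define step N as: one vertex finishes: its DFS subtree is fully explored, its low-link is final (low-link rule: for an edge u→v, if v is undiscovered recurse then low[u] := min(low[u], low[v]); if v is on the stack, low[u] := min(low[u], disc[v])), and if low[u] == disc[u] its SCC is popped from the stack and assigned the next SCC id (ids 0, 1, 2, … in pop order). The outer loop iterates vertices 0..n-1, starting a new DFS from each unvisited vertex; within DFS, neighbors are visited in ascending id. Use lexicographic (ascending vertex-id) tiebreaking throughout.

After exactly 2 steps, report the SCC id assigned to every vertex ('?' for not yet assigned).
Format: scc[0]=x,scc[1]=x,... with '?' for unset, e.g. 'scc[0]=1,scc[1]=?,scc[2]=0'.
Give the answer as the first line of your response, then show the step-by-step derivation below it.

scc[0]=1,scc[1]=0,scc[2]=?,scc[3]=?,scc[4]=?,scc[5]=?,scc[6]=?,scc[7]=?

step 1: low=(low[0]=0,low[1]=1,low[2]=?,low[3]=?,low[4]=?,low[5]=?,low[6]=?,low[7]=?); scc=(scc[0]=?,scc[1]=0,scc[2]=?,scc[3]=?,scc[4]=?,scc[5]=?,scc[6]=?,scc[7]=?)
step 2: low=(low[0]=0,low[1]=1,low[2]=?,low[3]=?,low[4]=?,low[5]=?,low[6]=?,low[7]=?); scc=(scc[0]=1,scc[1]=0,scc[2]=?,scc[3]=?,scc[4]=?,scc[5]=?,scc[6]=?,scc[7]=?)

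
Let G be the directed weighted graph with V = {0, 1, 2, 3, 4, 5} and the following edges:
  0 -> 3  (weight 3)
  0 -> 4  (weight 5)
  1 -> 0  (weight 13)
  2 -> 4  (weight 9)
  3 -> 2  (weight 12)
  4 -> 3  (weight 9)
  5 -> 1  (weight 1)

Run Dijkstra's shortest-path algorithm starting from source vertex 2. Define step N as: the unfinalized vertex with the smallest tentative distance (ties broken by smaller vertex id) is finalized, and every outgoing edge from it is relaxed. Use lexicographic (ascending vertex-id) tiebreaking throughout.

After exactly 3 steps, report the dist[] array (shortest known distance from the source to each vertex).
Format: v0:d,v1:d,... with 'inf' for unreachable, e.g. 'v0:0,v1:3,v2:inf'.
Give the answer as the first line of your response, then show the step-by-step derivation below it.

v0:inf,v1:inf,v2:0,v3:18,v4:9,v5:inf

step 1: dist = v0:inf,v1:inf,v2:0,v3:inf,v4:9,v5:inf
step 2: dist = v0:inf,v1:inf,v2:0,v3:18,v4:9,v5:inf
step 3: dist = v0:inf,v1:inf,v2:0,v3:18,v4:9,v5:inf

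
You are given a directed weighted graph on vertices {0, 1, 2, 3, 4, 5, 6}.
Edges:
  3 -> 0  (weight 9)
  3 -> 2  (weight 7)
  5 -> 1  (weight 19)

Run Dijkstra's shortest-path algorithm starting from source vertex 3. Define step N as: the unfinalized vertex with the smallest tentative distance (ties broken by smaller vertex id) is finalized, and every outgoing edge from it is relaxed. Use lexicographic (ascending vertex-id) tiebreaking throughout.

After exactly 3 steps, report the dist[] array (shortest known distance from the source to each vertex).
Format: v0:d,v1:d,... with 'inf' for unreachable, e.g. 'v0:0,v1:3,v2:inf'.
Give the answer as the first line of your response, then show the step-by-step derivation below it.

v0:9,v1:inf,v2:7,v3:0,v4:inf,v5:inf,v6:inf

step 1: dist = v0:9,v1:inf,v2:7,v3:0,v4:inf,v5:inf,v6:inf
step 2: dist = v0:9,v1:inf,v2:7,v3:0,v4:inf,v5:inf,v6:inf
step 3: dist = v0:9,v1:inf,v2:7,v3:0,v4:inf,v5:inf,v6:inf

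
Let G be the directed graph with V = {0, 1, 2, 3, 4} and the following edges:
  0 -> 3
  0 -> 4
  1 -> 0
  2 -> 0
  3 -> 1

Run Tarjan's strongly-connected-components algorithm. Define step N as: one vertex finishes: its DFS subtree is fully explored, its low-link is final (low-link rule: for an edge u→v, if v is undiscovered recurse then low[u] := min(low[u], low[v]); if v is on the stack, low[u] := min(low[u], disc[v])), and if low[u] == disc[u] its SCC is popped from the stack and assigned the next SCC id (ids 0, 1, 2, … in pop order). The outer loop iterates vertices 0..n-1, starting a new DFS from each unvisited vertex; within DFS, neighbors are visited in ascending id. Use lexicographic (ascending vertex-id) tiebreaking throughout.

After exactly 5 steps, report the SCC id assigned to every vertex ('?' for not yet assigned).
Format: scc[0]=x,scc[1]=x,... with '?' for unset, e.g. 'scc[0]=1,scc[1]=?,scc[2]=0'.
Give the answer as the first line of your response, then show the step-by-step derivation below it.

scc[0]=1,scc[1]=1,scc[2]=2,scc[3]=1,scc[4]=0

step 1: low=(low[0]=0,low[1]=0,low[2]=?,low[3]=1,low[4]=?); scc=(scc[0]=?,scc[1]=?,scc[2]=?,scc[3]=?,scc[4]=?)
step 2: low=(low[0]=0,low[1]=0,low[2]=?,low[3]=0,low[4]=?); scc=(scc[0]=?,scc[1]=?,scc[2]=?,scc[3]=?,scc[4]=?)
step 3: low=(low[0]=0,low[1]=0,low[2]=?,low[3]=0,low[4]=3); scc=(scc[0]=?,scc[1]=?,scc[2]=?,scc[3]=?,scc[4]=0)
step 4: low=(low[0]=0,low[1]=0,low[2]=?,low[3]=0,low[4]=3); scc=(scc[0]=1,scc[1]=1,scc[2]=?,scc[3]=1,scc[4]=0)
step 5: low=(low[0]=0,low[1]=0,low[2]=4,low[3]=0,low[4]=3); scc=(scc[0]=1,scc[1]=1,scc[2]=2,scc[3]=1,scc[4]=0)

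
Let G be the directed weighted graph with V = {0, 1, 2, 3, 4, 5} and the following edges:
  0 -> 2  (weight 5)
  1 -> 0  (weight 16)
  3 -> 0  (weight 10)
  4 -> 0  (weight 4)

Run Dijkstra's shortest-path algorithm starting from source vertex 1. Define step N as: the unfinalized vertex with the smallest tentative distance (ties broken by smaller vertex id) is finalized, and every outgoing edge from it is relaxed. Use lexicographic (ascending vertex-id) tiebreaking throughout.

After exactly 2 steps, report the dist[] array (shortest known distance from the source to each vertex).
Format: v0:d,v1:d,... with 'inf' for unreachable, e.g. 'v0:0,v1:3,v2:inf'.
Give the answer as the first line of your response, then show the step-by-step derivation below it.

v0:16,v1:0,v2:21,v3:inf,v4:inf,v5:inf

step 1: dist = v0:16,v1:0,v2:inf,v3:inf,v4:inf,v5:inf
step 2: dist = v0:16,v1:0,v2:21,v3:inf,v4:inf,v5:inf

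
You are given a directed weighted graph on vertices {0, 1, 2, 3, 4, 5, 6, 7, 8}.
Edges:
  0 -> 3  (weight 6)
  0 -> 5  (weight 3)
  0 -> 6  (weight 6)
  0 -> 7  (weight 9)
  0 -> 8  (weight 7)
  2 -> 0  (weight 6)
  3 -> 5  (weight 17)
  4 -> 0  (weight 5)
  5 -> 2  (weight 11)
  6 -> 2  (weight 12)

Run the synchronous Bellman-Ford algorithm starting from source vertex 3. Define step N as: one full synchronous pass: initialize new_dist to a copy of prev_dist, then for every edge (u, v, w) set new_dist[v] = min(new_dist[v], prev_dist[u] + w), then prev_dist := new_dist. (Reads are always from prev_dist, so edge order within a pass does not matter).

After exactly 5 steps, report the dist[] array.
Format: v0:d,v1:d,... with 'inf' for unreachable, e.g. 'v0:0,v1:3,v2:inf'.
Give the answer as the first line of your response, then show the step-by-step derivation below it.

v0:34,v1:inf,v2:28,v3:0,v4:inf,v5:17,v6:40,v7:43,v8:41

step 1: dist = v0:inf,v1:inf,v2:inf,v3:0,v4:inf,v5:17,v6:inf,v7:inf,v8:inf
step 2: dist = v0:inf,v1:inf,v2:28,v3:0,v4:inf,v5:17,v6:inf,v7:inf,v8:inf
step 3: dist = v0:34,v1:inf,v2:28,v3:0,v4:inf,v5:17,v6:inf,v7:inf,v8:inf
step 4: dist = v0:34,v1:inf,v2:28,v3:0,v4:inf,v5:17,v6:40,v7:43,v8:41
step 5: dist = v0:34,v1:inf,v2:28,v3:0,v4:inf,v5:17,v6:40,v7:43,v8:41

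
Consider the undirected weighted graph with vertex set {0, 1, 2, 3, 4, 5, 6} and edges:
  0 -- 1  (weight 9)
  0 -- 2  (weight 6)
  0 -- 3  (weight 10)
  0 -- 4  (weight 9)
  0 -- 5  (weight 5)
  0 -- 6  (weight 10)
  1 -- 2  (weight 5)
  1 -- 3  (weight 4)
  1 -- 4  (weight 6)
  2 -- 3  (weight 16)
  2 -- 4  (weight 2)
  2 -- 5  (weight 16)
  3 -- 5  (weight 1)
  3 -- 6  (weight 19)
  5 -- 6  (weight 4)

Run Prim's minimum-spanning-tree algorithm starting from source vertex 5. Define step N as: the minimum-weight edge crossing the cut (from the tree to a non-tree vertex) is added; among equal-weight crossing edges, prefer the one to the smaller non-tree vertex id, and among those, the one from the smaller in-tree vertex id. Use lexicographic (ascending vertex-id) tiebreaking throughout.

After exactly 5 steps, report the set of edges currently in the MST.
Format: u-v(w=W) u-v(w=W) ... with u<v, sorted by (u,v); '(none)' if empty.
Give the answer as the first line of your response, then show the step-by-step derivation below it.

0-5(w=5) 1-2(w=5) 1-3(w=4) 3-5(w=1) 5-6(w=4)

step 1: add edge 3-5 (w=1); MST = {3-5(w=1)}
step 2: add edge 1-3 (w=4); MST = {1-3(w=4) 3-5(w=1)}
step 3: add edge 5-6 (w=4); MST = {1-3(w=4) 3-5(w=1) 5-6(w=4)}
step 4: add edge 0-5 (w=5); MST = {0-5(w=5) 1-3(w=4) 3-5(w=1) 5-6(w=4)}
step 5: add edge 1-2 (w=5); MST = {0-5(w=5) 1-2(w=5) 1-3(w=4) 3-5(w=1) 5-6(w=4)}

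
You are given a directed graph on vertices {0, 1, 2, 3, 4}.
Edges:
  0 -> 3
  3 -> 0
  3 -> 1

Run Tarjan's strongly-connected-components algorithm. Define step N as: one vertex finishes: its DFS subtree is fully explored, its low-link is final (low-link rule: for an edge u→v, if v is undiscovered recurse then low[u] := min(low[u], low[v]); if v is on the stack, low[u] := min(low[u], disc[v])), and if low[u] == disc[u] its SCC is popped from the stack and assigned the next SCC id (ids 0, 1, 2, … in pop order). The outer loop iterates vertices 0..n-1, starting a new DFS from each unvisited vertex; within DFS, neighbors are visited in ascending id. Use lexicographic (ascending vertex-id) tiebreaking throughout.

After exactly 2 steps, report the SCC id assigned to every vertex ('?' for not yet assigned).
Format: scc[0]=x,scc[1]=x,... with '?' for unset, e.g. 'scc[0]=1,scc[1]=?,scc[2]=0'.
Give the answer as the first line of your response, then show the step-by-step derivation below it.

scc[0]=?,scc[1]=0,scc[2]=?,scc[3]=?,scc[4]=?

step 1: low=(low[0]=0,low[1]=2,low[2]=?,low[3]=0,low[4]=?); scc=(scc[0]=?,scc[1]=0,scc[2]=?,scc[3]=?,scc[4]=?)
step 2: low=(low[0]=0,low[1]=2,low[2]=?,low[3]=0,low[4]=?); scc=(scc[0]=?,scc[1]=0,scc[2]=?,scc[3]=?,scc[4]=?)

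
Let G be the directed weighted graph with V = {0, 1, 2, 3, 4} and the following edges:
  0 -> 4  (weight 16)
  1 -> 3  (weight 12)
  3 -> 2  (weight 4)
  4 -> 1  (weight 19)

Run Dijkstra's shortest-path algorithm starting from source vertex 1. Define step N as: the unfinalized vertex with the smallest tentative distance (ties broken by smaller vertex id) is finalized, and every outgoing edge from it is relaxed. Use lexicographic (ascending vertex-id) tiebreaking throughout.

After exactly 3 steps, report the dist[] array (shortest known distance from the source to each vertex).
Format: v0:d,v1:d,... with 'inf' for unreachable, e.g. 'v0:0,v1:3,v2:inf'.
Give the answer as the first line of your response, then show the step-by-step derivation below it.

v0:inf,v1:0,v2:16,v3:12,v4:inf

step 1: dist = v0:inf,v1:0,v2:inf,v3:12,v4:inf
step 2: dist = v0:inf,v1:0,v2:16,v3:12,v4:inf
step 3: dist = v0:inf,v1:0,v2:16,v3:12,v4:inf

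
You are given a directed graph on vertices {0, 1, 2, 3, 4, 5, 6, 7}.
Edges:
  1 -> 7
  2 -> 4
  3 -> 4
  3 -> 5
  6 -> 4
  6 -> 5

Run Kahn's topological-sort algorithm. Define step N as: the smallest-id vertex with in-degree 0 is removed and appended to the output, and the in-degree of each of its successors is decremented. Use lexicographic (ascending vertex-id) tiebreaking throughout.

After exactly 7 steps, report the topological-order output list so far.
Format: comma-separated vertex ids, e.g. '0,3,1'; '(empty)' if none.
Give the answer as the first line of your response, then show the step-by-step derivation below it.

0,1,2,3,6,4,5

step 1: output 0; order=[0]; indeg=(0,0,0,0,3,2,0,1)
step 2: output 1; order=[0,1]; indeg=(0,0,0,0,3,2,0,0)
step 3: output 2; order=[0,1,2]; indeg=(0,0,0,0,2,2,0,0)
step 4: output 3; order=[0,1,2,3]; indeg=(0,0,0,0,1,1,0,0)
step 5: output 6; order=[0,1,2,3,6]; indeg=(0,0,0,0,0,0,0,0)
step 6: output 4; order=[0,1,2,3,6,4]; indeg=(0,0,0,0,0,0,0,0)
step 7: output 5; order=[0,1,2,3,6,4,5]; indeg=(0,0,0,0,0,0,0,0)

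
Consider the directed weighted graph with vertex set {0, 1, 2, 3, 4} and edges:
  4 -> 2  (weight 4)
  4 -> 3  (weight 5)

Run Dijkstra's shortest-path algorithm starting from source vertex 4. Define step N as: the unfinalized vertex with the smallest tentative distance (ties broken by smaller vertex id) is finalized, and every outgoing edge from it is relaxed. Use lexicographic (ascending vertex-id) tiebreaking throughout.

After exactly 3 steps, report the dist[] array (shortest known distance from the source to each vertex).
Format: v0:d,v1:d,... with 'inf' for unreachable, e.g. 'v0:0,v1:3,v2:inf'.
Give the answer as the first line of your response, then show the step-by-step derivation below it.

v0:inf,v1:inf,v2:4,v3:5,v4:0

step 1: dist = v0:inf,v1:inf,v2:4,v3:5,v4:0
step 2: dist = v0:inf,v1:inf,v2:4,v3:5,v4:0
step 3: dist = v0:inf,v1:inf,v2:4,v3:5,v4:0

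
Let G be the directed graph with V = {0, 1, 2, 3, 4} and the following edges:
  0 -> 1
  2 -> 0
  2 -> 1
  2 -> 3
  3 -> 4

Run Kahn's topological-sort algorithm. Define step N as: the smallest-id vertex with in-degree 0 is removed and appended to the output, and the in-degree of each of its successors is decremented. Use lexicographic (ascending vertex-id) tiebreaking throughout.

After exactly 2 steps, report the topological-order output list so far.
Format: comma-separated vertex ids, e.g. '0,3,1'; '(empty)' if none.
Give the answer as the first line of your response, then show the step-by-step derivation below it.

2,0

step 1: output 2; order=[2]; indeg=(0,1,0,0,1)
step 2: output 0; order=[2,0]; indeg=(0,0,0,0,1)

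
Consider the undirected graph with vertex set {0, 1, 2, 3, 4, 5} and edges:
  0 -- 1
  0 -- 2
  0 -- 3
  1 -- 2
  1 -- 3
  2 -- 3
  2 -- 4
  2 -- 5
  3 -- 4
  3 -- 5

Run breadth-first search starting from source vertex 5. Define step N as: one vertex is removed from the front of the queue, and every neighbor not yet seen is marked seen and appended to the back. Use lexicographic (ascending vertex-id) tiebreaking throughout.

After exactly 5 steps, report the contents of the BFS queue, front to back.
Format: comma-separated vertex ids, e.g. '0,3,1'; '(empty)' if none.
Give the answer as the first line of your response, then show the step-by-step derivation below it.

4

step 1: dequeue 5; queue=[2,3]; order=5
step 2: dequeue 2; queue=[3,0,1,4]; order=5,2
step 3: dequeue 3; queue=[0,1,4]; order=5,2,3
step 4: dequeue 0; queue=[1,4]; order=5,2,3,0
step 5: dequeue 1; queue=[4]; order=5,2,3,0,1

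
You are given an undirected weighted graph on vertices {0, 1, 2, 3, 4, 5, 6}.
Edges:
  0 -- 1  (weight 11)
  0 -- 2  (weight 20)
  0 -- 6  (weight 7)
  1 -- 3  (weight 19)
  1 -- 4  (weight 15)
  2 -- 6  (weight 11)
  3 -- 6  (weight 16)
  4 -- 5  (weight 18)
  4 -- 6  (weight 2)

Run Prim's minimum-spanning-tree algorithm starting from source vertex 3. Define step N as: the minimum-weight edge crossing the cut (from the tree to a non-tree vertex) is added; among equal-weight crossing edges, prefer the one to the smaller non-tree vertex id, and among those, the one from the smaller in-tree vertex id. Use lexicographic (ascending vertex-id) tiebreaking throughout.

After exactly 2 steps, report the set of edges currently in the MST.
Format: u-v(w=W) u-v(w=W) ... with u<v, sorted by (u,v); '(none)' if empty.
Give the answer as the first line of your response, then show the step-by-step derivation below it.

3-6(w=16) 4-6(w=2)

step 1: add edge 3-6 (w=16); MST = {3-6(w=16)}
step 2: add edge 4-6 (w=2); MST = {3-6(w=16) 4-6(w=2)}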